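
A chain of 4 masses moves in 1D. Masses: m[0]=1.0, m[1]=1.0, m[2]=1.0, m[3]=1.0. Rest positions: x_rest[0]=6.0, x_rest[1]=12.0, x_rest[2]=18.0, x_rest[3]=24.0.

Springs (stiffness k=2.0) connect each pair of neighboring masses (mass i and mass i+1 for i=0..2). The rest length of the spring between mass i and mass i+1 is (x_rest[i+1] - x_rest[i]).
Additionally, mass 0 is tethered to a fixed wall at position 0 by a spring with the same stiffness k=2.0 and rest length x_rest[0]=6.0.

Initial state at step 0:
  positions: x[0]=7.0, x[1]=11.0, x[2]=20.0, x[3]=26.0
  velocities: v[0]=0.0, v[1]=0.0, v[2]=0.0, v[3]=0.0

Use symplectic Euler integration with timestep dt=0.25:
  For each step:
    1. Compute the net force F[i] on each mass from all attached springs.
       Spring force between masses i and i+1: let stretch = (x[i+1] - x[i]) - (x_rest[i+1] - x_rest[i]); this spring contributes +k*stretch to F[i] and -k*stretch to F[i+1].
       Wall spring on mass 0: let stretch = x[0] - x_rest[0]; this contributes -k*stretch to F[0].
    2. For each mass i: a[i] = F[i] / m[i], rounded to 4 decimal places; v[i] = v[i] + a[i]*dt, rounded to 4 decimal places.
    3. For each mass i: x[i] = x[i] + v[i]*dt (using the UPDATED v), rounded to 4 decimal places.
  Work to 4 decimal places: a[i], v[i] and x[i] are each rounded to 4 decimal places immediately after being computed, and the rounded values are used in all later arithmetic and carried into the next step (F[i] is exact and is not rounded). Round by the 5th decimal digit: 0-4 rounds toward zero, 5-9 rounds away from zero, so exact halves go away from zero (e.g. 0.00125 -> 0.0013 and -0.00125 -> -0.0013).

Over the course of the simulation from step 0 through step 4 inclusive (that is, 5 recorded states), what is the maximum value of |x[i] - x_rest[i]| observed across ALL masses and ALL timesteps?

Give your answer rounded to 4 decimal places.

Step 0: x=[7.0000 11.0000 20.0000 26.0000] v=[0.0000 0.0000 0.0000 0.0000]
Step 1: x=[6.6250 11.6250 19.6250 26.0000] v=[-1.5000 2.5000 -1.5000 0.0000]
Step 2: x=[6.0469 12.6250 19.0469 25.9531] v=[-2.3125 4.0000 -2.3125 -0.1875]
Step 3: x=[5.5352 13.6055 18.5293 25.7930] v=[-2.0469 3.9219 -2.0704 -0.6406]
Step 4: x=[5.3404 14.1927 18.3042 25.4749] v=[-0.7794 2.3487 -0.9005 -1.2725]
Max displacement = 2.1927

Answer: 2.1927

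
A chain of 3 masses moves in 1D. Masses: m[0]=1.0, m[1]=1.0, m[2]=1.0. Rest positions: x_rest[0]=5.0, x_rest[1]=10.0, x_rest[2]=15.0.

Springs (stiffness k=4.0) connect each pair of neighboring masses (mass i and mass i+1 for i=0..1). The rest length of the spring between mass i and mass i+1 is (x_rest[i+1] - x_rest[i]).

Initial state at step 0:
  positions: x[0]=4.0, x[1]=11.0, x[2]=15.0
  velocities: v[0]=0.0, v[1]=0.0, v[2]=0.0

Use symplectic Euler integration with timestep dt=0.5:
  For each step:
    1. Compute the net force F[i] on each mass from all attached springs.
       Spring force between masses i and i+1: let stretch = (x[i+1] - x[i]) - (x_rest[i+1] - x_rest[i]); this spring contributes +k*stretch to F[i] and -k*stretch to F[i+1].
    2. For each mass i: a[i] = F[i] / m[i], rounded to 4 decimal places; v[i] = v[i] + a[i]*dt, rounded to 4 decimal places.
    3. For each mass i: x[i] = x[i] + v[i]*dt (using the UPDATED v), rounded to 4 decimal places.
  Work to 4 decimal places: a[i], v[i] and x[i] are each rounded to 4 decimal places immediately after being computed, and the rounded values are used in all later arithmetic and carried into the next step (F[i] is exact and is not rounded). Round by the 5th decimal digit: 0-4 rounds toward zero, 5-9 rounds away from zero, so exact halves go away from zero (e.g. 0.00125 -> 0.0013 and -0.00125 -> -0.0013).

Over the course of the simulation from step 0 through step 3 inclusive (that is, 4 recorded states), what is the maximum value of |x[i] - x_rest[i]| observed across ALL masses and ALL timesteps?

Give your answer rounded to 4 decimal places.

Answer: 2.0000

Derivation:
Step 0: x=[4.0000 11.0000 15.0000] v=[0.0000 0.0000 0.0000]
Step 1: x=[6.0000 8.0000 16.0000] v=[4.0000 -6.0000 2.0000]
Step 2: x=[5.0000 11.0000 14.0000] v=[-2.0000 6.0000 -4.0000]
Step 3: x=[5.0000 11.0000 14.0000] v=[0.0000 0.0000 0.0000]
Max displacement = 2.0000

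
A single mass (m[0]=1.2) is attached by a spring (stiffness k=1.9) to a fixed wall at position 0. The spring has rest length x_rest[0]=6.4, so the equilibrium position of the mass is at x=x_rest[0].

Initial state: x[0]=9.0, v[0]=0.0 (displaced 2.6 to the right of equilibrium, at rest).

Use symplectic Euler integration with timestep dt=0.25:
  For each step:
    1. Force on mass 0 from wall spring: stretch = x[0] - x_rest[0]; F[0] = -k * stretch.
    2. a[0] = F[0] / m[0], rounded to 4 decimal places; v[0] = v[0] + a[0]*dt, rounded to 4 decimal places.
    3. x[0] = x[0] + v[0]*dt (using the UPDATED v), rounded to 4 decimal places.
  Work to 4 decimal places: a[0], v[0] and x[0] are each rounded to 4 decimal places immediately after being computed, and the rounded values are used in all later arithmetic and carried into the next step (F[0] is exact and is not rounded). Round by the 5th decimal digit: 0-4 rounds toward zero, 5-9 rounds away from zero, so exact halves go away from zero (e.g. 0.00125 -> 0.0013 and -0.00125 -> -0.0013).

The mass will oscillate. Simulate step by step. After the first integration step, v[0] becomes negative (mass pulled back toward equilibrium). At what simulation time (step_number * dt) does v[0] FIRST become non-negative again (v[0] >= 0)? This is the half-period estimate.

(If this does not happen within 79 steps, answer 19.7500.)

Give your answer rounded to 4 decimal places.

Answer: 2.5000

Derivation:
Step 0: x=[9.0000] v=[0.0000]
Step 1: x=[8.7427] v=[-1.0292]
Step 2: x=[8.2536] v=[-1.9565]
Step 3: x=[7.5811] v=[-2.6902]
Step 4: x=[6.7917] v=[-3.1577]
Step 5: x=[5.9635] v=[-3.3128]
Step 6: x=[5.1785] v=[-3.1400]
Step 7: x=[4.5144] v=[-2.6565]
Step 8: x=[4.0369] v=[-1.9101]
Step 9: x=[3.7932] v=[-0.9747]
Step 10: x=[3.8075] v=[0.0572]
First v>=0 after going negative at step 10, time=2.5000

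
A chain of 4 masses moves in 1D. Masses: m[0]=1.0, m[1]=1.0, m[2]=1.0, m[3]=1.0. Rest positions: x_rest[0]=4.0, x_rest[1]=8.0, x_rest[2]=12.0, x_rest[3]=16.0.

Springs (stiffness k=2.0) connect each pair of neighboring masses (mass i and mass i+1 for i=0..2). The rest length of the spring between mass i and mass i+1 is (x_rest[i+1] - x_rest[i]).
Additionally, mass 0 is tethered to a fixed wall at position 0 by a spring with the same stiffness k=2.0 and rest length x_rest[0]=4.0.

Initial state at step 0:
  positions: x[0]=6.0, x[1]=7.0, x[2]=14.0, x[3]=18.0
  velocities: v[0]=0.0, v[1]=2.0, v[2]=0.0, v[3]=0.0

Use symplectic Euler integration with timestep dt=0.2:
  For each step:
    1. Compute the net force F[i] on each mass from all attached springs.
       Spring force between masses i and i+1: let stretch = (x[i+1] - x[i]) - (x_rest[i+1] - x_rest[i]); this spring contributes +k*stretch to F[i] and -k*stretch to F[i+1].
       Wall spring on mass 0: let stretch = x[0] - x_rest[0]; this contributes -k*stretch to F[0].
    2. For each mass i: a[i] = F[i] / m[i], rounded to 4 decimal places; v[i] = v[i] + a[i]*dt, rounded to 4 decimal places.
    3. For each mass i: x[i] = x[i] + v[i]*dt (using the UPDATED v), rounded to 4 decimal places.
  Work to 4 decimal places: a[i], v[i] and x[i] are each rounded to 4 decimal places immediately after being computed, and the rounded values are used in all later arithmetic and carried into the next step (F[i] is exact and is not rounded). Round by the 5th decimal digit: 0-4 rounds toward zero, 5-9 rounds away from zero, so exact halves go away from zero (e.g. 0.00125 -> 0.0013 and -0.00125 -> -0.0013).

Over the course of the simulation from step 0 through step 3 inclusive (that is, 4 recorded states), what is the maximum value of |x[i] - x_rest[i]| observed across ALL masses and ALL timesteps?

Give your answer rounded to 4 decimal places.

Answer: 2.2342

Derivation:
Step 0: x=[6.0000 7.0000 14.0000 18.0000] v=[0.0000 2.0000 0.0000 0.0000]
Step 1: x=[5.6000 7.8800 13.7600 18.0000] v=[-2.0000 4.4000 -1.2000 0.0000]
Step 2: x=[4.9344 9.0480 13.3888 17.9808] v=[-3.3280 5.8400 -1.8560 -0.0960]
Step 3: x=[4.2031 10.2342 13.0377 17.9142] v=[-3.6563 5.9309 -1.7555 -0.3328]
Max displacement = 2.2342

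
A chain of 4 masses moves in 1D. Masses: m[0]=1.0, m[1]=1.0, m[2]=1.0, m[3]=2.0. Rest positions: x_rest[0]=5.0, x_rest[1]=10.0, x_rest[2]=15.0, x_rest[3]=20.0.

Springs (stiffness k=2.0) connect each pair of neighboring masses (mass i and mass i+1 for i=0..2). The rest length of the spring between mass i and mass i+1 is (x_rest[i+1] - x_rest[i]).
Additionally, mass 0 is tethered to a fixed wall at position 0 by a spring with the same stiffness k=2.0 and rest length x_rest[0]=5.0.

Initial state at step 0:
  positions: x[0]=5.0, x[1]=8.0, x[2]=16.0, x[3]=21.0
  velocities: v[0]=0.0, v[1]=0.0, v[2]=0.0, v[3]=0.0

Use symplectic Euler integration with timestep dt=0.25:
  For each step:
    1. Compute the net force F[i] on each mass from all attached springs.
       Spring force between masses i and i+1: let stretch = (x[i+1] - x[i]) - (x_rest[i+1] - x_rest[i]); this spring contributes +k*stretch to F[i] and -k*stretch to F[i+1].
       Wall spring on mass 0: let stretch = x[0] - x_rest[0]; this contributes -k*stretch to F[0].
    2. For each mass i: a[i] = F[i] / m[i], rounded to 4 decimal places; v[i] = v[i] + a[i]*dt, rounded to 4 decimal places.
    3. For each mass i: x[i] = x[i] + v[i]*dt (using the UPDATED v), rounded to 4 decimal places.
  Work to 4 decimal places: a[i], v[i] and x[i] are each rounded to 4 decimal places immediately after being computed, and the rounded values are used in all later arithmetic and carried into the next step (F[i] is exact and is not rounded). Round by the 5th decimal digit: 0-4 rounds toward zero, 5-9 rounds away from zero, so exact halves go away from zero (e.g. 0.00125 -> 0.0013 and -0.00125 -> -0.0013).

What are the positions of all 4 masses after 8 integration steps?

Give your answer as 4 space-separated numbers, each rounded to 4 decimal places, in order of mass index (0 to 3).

Answer: 6.7028 10.1802 16.4528 19.6060

Derivation:
Step 0: x=[5.0000 8.0000 16.0000 21.0000] v=[0.0000 0.0000 0.0000 0.0000]
Step 1: x=[4.7500 8.6250 15.6250 21.0000] v=[-1.0000 2.5000 -1.5000 0.0000]
Step 2: x=[4.3906 9.6406 15.0469 20.9766] v=[-1.4375 4.0625 -2.3125 -0.0938]
Step 3: x=[4.1387 10.6758 14.5342 20.8951] v=[-1.0078 4.1407 -2.0508 -0.3262]
Step 4: x=[4.1866 11.3762 14.3343 20.7285] v=[0.1914 2.8014 -0.7996 -0.6664]
Step 5: x=[4.6098 11.5476 14.5639 20.4748] v=[1.6929 0.6857 0.9185 -1.0150]
Step 6: x=[5.3240 11.2288 15.1554 20.1641] v=[2.8569 -1.2751 2.3658 -1.2427]
Step 7: x=[6.1108 10.6628 15.8821 19.8529] v=[3.1473 -2.2642 2.9069 -1.2449]
Step 8: x=[6.7028 10.1802 16.4528 19.6060] v=[2.3679 -1.9306 2.2827 -0.9876]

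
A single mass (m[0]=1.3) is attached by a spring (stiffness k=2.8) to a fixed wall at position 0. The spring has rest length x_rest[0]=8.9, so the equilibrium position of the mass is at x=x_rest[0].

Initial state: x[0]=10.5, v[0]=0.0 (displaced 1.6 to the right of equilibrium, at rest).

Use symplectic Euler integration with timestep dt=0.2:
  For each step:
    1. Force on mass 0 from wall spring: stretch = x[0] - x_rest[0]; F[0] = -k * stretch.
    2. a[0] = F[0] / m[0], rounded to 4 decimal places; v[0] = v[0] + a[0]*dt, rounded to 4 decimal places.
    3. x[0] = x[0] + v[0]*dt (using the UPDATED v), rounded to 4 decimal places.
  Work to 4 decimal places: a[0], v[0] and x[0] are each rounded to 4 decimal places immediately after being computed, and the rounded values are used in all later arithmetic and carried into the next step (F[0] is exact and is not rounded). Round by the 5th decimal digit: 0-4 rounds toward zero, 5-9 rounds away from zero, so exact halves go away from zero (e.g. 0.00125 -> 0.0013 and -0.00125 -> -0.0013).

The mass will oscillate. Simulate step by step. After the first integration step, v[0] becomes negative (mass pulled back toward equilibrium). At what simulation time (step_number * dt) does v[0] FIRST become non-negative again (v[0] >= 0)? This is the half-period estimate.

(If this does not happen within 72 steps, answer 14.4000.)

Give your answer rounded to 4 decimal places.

Step 0: x=[10.5000] v=[0.0000]
Step 1: x=[10.3622] v=[-0.6892]
Step 2: x=[10.0984] v=[-1.3191]
Step 3: x=[9.7313] v=[-1.8353]
Step 4: x=[9.2926] v=[-2.1934]
Step 5: x=[8.8201] v=[-2.3625]
Step 6: x=[8.3545] v=[-2.3281]
Step 7: x=[7.9359] v=[-2.0931]
Step 8: x=[7.6003] v=[-1.6778]
Step 9: x=[7.3767] v=[-1.1179]
Step 10: x=[7.2844] v=[-0.4617]
Step 11: x=[7.3313] v=[0.2343]
First v>=0 after going negative at step 11, time=2.2000

Answer: 2.2000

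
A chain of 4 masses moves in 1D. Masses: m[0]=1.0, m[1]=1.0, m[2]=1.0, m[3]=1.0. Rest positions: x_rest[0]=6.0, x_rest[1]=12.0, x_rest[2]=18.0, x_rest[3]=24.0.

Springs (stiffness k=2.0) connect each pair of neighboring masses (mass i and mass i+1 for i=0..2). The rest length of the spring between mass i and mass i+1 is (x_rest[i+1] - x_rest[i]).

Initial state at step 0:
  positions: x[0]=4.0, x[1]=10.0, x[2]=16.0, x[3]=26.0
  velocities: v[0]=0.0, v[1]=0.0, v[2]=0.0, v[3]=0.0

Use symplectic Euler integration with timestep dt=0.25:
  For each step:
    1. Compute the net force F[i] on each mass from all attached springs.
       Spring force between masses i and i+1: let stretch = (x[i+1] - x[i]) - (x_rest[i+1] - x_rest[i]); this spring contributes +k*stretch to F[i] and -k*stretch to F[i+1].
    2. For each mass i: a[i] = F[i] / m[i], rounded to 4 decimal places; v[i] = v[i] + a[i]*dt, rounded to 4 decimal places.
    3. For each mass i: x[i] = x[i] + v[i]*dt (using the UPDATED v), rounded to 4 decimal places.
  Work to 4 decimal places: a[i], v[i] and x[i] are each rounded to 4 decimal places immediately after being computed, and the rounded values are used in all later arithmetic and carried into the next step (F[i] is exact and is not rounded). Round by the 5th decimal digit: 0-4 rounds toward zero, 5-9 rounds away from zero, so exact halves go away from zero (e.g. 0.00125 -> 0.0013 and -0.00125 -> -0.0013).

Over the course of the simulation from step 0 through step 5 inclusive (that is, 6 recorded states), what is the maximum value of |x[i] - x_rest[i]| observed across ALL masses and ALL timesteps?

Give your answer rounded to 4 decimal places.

Answer: 2.1009

Derivation:
Step 0: x=[4.0000 10.0000 16.0000 26.0000] v=[0.0000 0.0000 0.0000 0.0000]
Step 1: x=[4.0000 10.0000 16.5000 25.5000] v=[0.0000 0.0000 2.0000 -2.0000]
Step 2: x=[4.0000 10.0625 17.3125 24.6250] v=[0.0000 0.2500 3.2500 -3.5000]
Step 3: x=[4.0078 10.2735 18.1328 23.5859] v=[0.0313 0.8438 3.2813 -4.1563]
Step 4: x=[4.0489 10.6837 18.6524 22.6152] v=[0.1642 1.6406 2.0782 -3.8829]
Step 5: x=[4.1693 11.2606 18.6712 21.8991] v=[0.4816 2.3076 0.0753 -2.8643]
Max displacement = 2.1009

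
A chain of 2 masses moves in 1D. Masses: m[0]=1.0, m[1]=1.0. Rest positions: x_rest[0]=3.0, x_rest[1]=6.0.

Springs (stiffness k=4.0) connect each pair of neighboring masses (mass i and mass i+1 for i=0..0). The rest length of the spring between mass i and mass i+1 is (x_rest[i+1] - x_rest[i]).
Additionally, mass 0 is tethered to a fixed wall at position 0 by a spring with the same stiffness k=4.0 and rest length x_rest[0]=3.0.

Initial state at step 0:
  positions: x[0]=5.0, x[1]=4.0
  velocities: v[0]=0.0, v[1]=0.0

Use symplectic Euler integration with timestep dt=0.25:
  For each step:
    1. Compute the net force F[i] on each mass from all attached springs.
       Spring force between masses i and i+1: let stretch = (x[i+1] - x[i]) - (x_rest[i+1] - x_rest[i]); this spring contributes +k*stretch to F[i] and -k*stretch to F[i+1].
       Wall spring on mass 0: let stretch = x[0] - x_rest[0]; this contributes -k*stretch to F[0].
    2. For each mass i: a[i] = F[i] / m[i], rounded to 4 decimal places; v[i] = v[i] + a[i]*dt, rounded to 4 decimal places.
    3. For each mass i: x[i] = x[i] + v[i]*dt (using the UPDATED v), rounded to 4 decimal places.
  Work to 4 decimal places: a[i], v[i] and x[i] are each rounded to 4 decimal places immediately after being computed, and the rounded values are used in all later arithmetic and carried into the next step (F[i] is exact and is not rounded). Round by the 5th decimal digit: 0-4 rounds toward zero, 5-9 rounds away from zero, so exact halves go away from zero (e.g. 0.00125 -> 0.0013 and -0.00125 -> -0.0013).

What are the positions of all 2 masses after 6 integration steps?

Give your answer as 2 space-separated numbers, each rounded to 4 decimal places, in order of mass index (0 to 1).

Step 0: x=[5.0000 4.0000] v=[0.0000 0.0000]
Step 1: x=[3.5000 5.0000] v=[-6.0000 4.0000]
Step 2: x=[1.5000 6.3750] v=[-8.0000 5.5000]
Step 3: x=[0.3438 7.2813] v=[-4.6250 3.6250]
Step 4: x=[0.8360 7.2032] v=[1.9687 -0.3125]
Step 5: x=[2.7110 6.2833] v=[7.4999 -3.6797]
Step 6: x=[4.8013 5.2203] v=[8.3612 -4.2520]

Answer: 4.8013 5.2203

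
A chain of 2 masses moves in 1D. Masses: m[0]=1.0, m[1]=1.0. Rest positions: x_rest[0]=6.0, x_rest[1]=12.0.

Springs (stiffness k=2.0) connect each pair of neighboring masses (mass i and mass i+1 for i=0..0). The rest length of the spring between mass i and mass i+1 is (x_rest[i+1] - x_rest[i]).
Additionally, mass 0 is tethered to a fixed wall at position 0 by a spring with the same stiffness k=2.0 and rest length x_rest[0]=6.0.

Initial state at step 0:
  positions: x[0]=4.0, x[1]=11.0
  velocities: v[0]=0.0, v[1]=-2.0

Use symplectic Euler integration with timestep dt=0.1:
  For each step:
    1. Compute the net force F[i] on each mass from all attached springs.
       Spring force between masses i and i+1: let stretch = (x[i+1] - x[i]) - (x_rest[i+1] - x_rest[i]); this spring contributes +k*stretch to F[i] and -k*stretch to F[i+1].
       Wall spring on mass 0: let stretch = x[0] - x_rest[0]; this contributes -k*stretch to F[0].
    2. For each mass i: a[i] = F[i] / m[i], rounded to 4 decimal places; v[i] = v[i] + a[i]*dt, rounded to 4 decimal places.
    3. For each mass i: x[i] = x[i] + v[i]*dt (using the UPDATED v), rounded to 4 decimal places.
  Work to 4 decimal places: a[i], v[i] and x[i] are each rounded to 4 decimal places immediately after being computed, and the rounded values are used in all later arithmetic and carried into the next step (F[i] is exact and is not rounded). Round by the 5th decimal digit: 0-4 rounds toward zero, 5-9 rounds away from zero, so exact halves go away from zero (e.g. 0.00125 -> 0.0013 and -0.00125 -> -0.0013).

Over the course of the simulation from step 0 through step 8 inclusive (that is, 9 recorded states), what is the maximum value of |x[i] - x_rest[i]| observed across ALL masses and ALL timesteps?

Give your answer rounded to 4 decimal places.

Step 0: x=[4.0000 11.0000] v=[0.0000 -2.0000]
Step 1: x=[4.0600 10.7800] v=[0.6000 -2.2000]
Step 2: x=[4.1732 10.5456] v=[1.1320 -2.3440]
Step 3: x=[4.3304 10.3038] v=[1.5718 -2.4185]
Step 4: x=[4.5204 10.0625] v=[1.9004 -2.4132]
Step 5: x=[4.7309 9.8303] v=[2.1047 -2.3216]
Step 6: x=[4.9487 9.6162] v=[2.1784 -2.1415]
Step 7: x=[5.1609 9.4287] v=[2.1222 -1.8750]
Step 8: x=[5.3553 9.2758] v=[1.9436 -1.5286]
Max displacement = 2.7242

Answer: 2.7242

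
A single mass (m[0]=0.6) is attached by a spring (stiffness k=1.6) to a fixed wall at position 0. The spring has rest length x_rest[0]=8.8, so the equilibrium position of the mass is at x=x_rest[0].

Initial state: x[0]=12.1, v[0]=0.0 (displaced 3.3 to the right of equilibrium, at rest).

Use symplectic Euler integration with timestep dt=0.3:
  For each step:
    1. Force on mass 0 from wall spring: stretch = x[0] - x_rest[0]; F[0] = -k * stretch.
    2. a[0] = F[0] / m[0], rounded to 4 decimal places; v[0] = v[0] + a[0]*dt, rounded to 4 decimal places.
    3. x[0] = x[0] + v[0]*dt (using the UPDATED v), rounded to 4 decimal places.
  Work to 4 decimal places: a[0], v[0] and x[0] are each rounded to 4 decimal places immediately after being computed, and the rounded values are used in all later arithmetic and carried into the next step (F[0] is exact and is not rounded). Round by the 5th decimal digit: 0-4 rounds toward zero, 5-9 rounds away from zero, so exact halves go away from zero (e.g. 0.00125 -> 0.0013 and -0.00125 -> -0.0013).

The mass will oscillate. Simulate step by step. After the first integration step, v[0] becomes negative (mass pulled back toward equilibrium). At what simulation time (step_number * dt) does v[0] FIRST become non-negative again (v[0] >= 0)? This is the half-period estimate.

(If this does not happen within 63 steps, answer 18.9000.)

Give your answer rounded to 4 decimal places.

Answer: 2.1000

Derivation:
Step 0: x=[12.1000] v=[0.0000]
Step 1: x=[11.3080] v=[-2.6400]
Step 2: x=[9.9141] v=[-4.6464]
Step 3: x=[8.2528] v=[-5.5377]
Step 4: x=[6.7228] v=[-5.0999]
Step 5: x=[5.6914] v=[-3.4381]
Step 6: x=[5.4060] v=[-0.9512]
Step 7: x=[5.9352] v=[1.7640]
First v>=0 after going negative at step 7, time=2.1000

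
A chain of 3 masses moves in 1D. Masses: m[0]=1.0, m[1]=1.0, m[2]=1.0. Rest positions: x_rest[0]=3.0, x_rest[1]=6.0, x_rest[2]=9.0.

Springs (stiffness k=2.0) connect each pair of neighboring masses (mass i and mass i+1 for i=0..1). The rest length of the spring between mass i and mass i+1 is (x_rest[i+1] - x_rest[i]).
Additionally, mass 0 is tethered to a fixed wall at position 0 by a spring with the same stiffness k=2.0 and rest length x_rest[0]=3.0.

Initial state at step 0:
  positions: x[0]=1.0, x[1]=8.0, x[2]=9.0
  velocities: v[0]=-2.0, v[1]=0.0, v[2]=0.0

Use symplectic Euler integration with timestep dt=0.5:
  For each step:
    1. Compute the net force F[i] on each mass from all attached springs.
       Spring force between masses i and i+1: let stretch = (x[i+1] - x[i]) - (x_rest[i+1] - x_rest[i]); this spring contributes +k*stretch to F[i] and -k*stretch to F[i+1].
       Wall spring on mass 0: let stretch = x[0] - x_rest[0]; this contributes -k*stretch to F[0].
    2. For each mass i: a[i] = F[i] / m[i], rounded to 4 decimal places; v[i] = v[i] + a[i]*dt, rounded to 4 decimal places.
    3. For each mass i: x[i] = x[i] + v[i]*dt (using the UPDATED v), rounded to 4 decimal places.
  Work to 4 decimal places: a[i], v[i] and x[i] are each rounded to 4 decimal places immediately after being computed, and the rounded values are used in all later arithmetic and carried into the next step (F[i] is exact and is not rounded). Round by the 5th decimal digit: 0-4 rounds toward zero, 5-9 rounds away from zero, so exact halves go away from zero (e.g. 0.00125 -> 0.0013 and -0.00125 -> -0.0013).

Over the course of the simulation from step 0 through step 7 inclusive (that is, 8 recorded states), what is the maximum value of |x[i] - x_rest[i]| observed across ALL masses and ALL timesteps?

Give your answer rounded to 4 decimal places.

Step 0: x=[1.0000 8.0000 9.0000] v=[-2.0000 0.0000 0.0000]
Step 1: x=[3.0000 5.0000 10.0000] v=[4.0000 -6.0000 2.0000]
Step 2: x=[4.5000 3.5000 10.0000] v=[3.0000 -3.0000 0.0000]
Step 3: x=[3.2500 5.7500 8.2500] v=[-2.5000 4.5000 -3.5000]
Step 4: x=[1.6250 8.0000 6.7500] v=[-3.2500 4.5000 -3.0000]
Step 5: x=[2.3750 6.4375 7.3750] v=[1.5000 -3.1250 1.2500]
Step 6: x=[3.9688 3.3125 9.0313] v=[3.1875 -6.2500 3.3125]
Step 7: x=[3.2500 3.3751 9.3282] v=[-1.4376 0.1251 0.5937]
Max displacement = 2.6875

Answer: 2.6875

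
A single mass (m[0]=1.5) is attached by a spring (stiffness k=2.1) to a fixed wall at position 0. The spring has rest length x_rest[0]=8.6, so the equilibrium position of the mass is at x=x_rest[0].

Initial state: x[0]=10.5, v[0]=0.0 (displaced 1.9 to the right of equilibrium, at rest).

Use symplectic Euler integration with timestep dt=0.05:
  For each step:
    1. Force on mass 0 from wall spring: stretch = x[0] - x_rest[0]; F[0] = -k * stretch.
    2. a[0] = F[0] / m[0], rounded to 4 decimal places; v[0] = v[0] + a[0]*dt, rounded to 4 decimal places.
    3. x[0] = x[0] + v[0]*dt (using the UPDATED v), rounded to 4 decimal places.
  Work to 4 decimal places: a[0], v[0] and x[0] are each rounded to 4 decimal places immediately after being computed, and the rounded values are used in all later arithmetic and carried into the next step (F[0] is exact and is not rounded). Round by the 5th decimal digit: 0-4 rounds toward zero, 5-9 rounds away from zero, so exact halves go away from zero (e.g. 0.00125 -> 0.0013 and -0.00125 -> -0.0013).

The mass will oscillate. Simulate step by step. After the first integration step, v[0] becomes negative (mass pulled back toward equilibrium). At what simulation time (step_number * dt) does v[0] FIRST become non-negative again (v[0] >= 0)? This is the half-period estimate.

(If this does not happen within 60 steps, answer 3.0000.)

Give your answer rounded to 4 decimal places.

Step 0: x=[10.5000] v=[0.0000]
Step 1: x=[10.4934] v=[-0.1330]
Step 2: x=[10.4801] v=[-0.2655]
Step 3: x=[10.4602] v=[-0.3971]
Step 4: x=[10.4338] v=[-0.5273]
Step 5: x=[10.4010] v=[-0.6557]
Step 6: x=[10.3619] v=[-0.7818]
Step 7: x=[10.3166] v=[-0.9051]
Step 8: x=[10.2653] v=[-1.0253]
Step 9: x=[10.2082] v=[-1.1419]
Step 10: x=[10.1455] v=[-1.2545]
Step 11: x=[10.0774] v=[-1.3627]
Step 12: x=[10.0041] v=[-1.4661]
Step 13: x=[9.9259] v=[-1.5644]
Step 14: x=[9.8430] v=[-1.6572]
Step 15: x=[9.7558] v=[-1.7442]
Step 16: x=[9.6645] v=[-1.8251]
Step 17: x=[9.5695] v=[-1.8996]
Step 18: x=[9.4711] v=[-1.9675]
Step 19: x=[9.3697] v=[-2.0285]
Step 20: x=[9.2656] v=[-2.0824]
Step 21: x=[9.1592] v=[-2.1290]
Step 22: x=[9.0508] v=[-2.1681]
Step 23: x=[8.9408] v=[-2.1997]
Step 24: x=[8.8296] v=[-2.2236]
Step 25: x=[8.7176] v=[-2.2397]
Step 26: x=[8.6052] v=[-2.2479]
Step 27: x=[8.4928] v=[-2.2483]
Step 28: x=[8.3808] v=[-2.2408]
Step 29: x=[8.2695] v=[-2.2255]
Step 30: x=[8.1594] v=[-2.2024]
Step 31: x=[8.0508] v=[-2.1716]
Step 32: x=[7.9441] v=[-2.1332]
Step 33: x=[7.8397] v=[-2.0873]
Step 34: x=[7.7380] v=[-2.0341]
Step 35: x=[7.6393] v=[-1.9738]
Step 36: x=[7.5440] v=[-1.9066]
Step 37: x=[7.4524] v=[-1.8327]
Step 38: x=[7.3648] v=[-1.7524]
Step 39: x=[7.2815] v=[-1.6659]
Step 40: x=[7.2028] v=[-1.5736]
Step 41: x=[7.1290] v=[-1.4758]
Step 42: x=[7.0604] v=[-1.3728]
Step 43: x=[6.9972] v=[-1.2650]
Step 44: x=[6.9396] v=[-1.1528]
Step 45: x=[6.8878] v=[-1.0366]
Step 46: x=[6.8420] v=[-0.9167]
Step 47: x=[6.8023] v=[-0.7936]
Step 48: x=[6.7689] v=[-0.6678]
Step 49: x=[6.7419] v=[-0.5396]
Step 50: x=[6.7214] v=[-0.4095]
Step 51: x=[6.7075] v=[-0.2780]
Step 52: x=[6.7002] v=[-0.1455]
Step 53: x=[6.6996] v=[-0.0125]
Step 54: x=[6.7056] v=[0.1205]
First v>=0 after going negative at step 54, time=2.7000

Answer: 2.7000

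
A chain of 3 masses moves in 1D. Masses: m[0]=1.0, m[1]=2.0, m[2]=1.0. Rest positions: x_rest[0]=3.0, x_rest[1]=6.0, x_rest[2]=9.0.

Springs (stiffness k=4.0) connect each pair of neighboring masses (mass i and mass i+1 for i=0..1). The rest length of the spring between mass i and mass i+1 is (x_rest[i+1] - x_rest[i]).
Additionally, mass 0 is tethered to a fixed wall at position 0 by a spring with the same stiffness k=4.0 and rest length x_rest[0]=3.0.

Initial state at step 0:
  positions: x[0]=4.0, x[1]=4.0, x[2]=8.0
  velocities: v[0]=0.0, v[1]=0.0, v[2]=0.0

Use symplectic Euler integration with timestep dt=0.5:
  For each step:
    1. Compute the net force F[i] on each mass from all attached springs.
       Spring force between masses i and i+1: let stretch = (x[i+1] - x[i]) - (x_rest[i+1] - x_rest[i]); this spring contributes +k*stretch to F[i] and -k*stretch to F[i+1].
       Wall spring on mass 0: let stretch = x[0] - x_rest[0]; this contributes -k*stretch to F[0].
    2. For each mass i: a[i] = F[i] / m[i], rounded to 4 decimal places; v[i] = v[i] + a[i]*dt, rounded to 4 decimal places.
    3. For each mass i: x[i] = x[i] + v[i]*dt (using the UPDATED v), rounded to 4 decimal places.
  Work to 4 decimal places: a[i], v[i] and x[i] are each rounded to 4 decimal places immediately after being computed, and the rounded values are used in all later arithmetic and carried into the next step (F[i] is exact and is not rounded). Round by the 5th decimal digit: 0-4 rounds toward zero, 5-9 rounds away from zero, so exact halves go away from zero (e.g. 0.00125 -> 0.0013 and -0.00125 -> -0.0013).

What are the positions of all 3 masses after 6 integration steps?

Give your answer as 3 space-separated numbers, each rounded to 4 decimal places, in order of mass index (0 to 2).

Answer: 5.2500 6.2500 10.7500

Derivation:
Step 0: x=[4.0000 4.0000 8.0000] v=[0.0000 0.0000 0.0000]
Step 1: x=[0.0000 6.0000 7.0000] v=[-8.0000 4.0000 -2.0000]
Step 2: x=[2.0000 5.5000 8.0000] v=[4.0000 -1.0000 2.0000]
Step 3: x=[5.5000 4.5000 9.5000] v=[7.0000 -2.0000 3.0000]
Step 4: x=[2.5000 6.5000 9.0000] v=[-6.0000 4.0000 -1.0000]
Step 5: x=[1.0000 7.7500 9.0000] v=[-3.0000 2.5000 0.0000]
Step 6: x=[5.2500 6.2500 10.7500] v=[8.5000 -3.0000 3.5000]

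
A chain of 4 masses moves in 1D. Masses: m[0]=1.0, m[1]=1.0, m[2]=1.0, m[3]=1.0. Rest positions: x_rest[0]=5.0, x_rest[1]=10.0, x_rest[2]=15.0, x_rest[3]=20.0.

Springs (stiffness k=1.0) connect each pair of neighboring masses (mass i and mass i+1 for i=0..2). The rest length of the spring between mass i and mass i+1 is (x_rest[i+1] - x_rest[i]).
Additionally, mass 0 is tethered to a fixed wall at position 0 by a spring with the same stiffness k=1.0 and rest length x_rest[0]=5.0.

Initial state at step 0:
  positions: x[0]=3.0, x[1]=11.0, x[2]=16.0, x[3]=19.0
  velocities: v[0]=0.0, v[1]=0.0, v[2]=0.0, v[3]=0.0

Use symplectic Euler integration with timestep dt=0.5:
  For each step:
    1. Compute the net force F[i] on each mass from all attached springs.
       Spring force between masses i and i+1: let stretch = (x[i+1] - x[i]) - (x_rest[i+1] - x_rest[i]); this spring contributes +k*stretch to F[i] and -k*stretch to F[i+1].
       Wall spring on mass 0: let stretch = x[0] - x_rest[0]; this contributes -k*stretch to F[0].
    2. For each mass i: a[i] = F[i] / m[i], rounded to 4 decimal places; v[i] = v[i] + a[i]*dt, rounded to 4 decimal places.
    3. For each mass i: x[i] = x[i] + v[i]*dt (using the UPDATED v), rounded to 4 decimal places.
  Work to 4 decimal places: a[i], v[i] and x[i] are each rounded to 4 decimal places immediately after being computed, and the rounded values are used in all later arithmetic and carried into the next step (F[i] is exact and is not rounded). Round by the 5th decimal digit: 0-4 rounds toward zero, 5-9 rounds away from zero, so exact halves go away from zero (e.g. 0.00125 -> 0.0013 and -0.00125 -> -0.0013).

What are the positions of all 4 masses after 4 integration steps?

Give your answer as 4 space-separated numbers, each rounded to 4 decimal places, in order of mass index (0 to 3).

Answer: 6.7579 9.2266 13.6289 20.9845

Derivation:
Step 0: x=[3.0000 11.0000 16.0000 19.0000] v=[0.0000 0.0000 0.0000 0.0000]
Step 1: x=[4.2500 10.2500 15.5000 19.5000] v=[2.5000 -1.5000 -1.0000 1.0000]
Step 2: x=[5.9375 9.3125 14.6875 20.2500] v=[3.3750 -1.8750 -1.6250 1.5000]
Step 3: x=[6.9844 8.8750 13.9219 20.8594] v=[2.0938 -0.8750 -1.5313 1.2188]
Step 4: x=[6.7579 9.2266 13.6289 20.9845] v=[-0.4531 0.7032 -0.5860 0.2501]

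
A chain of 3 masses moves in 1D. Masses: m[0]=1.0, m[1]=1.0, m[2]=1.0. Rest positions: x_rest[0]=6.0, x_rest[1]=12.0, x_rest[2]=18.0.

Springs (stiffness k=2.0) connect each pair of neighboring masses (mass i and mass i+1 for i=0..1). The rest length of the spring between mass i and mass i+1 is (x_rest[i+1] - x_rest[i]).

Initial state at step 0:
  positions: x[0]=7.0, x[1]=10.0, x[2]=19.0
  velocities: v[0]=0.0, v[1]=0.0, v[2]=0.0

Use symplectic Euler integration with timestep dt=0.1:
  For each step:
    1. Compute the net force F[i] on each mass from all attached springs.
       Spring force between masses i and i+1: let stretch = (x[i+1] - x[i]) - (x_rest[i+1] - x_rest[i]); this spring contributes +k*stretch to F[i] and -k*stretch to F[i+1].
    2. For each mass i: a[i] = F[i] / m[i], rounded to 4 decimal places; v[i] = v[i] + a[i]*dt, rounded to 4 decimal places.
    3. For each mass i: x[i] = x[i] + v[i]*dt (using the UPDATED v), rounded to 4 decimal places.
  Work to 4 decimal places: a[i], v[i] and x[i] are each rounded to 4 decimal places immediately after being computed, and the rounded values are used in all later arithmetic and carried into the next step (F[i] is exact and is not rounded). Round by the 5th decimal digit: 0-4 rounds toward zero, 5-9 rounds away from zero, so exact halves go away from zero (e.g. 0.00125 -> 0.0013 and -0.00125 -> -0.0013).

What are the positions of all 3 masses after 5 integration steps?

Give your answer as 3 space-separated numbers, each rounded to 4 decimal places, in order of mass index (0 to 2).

Answer: 6.2201 11.5599 18.2201

Derivation:
Step 0: x=[7.0000 10.0000 19.0000] v=[0.0000 0.0000 0.0000]
Step 1: x=[6.9400 10.1200 18.9400] v=[-0.6000 1.2000 -0.6000]
Step 2: x=[6.8236 10.3528 18.8236] v=[-1.1640 2.3280 -1.1640]
Step 3: x=[6.6578 10.6844 18.6578] v=[-1.6582 3.3163 -1.6582]
Step 4: x=[6.4525 11.0950 18.4525] v=[-2.0529 4.1057 -2.0529]
Step 5: x=[6.2201 11.5599 18.2201] v=[-2.3244 4.6487 -2.3244]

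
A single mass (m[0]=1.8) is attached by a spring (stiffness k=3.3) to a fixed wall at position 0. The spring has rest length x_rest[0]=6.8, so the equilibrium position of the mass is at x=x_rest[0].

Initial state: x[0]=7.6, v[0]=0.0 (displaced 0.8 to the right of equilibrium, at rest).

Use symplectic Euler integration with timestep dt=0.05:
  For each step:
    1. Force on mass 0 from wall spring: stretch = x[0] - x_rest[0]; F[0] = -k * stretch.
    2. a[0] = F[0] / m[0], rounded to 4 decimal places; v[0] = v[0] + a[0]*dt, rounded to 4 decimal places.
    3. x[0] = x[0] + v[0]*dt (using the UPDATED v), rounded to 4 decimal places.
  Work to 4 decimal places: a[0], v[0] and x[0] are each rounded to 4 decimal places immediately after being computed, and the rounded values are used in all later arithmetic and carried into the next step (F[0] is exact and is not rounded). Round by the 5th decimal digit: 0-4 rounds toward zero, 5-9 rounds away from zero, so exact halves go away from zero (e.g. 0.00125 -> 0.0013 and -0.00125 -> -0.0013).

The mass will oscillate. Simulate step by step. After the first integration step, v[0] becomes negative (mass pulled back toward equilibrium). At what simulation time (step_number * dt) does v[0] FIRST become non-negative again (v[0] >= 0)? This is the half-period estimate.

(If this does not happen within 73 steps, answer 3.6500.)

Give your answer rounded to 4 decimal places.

Answer: 2.3500

Derivation:
Step 0: x=[7.6000] v=[0.0000]
Step 1: x=[7.5963] v=[-0.0733]
Step 2: x=[7.5890] v=[-0.1463]
Step 3: x=[7.5781] v=[-0.2186]
Step 4: x=[7.5636] v=[-0.2899]
Step 5: x=[7.5456] v=[-0.3599]
Step 6: x=[7.5242] v=[-0.4282]
Step 7: x=[7.4995] v=[-0.4946]
Step 8: x=[7.4716] v=[-0.5587]
Step 9: x=[7.4406] v=[-0.6203]
Step 10: x=[7.4067] v=[-0.6790]
Step 11: x=[7.3700] v=[-0.7346]
Step 12: x=[7.3307] v=[-0.7869]
Step 13: x=[7.2889] v=[-0.8356]
Step 14: x=[7.2449] v=[-0.8804]
Step 15: x=[7.1988] v=[-0.9212]
Step 16: x=[7.1509] v=[-0.9578]
Step 17: x=[7.1014] v=[-0.9900]
Step 18: x=[7.0505] v=[-1.0176]
Step 19: x=[6.9985] v=[-1.0406]
Step 20: x=[6.9456] v=[-1.0588]
Step 21: x=[6.8920] v=[-1.0721]
Step 22: x=[6.8380] v=[-1.0805]
Step 23: x=[6.7838] v=[-1.0840]
Step 24: x=[6.7297] v=[-1.0825]
Step 25: x=[6.6759] v=[-1.0761]
Step 26: x=[6.6227] v=[-1.0647]
Step 27: x=[6.5703] v=[-1.0484]
Step 28: x=[6.5189] v=[-1.0273]
Step 29: x=[6.4688] v=[-1.0015]
Step 30: x=[6.4202] v=[-0.9711]
Step 31: x=[6.3734] v=[-0.9363]
Step 32: x=[6.3285] v=[-0.8972]
Step 33: x=[6.2858] v=[-0.8540]
Step 34: x=[6.2455] v=[-0.8069]
Step 35: x=[6.2077] v=[-0.7561]
Step 36: x=[6.1726] v=[-0.7018]
Step 37: x=[6.1404] v=[-0.6443]
Step 38: x=[6.1112] v=[-0.5838]
Step 39: x=[6.0852] v=[-0.5207]
Step 40: x=[6.0624] v=[-0.4552]
Step 41: x=[6.0430] v=[-0.3876]
Step 42: x=[6.0271] v=[-0.3182]
Step 43: x=[6.0147] v=[-0.2474]
Step 44: x=[6.0059] v=[-0.1754]
Step 45: x=[6.0008] v=[-0.1026]
Step 46: x=[5.9993] v=[-0.0293]
Step 47: x=[6.0015] v=[0.0441]
First v>=0 after going negative at step 47, time=2.3500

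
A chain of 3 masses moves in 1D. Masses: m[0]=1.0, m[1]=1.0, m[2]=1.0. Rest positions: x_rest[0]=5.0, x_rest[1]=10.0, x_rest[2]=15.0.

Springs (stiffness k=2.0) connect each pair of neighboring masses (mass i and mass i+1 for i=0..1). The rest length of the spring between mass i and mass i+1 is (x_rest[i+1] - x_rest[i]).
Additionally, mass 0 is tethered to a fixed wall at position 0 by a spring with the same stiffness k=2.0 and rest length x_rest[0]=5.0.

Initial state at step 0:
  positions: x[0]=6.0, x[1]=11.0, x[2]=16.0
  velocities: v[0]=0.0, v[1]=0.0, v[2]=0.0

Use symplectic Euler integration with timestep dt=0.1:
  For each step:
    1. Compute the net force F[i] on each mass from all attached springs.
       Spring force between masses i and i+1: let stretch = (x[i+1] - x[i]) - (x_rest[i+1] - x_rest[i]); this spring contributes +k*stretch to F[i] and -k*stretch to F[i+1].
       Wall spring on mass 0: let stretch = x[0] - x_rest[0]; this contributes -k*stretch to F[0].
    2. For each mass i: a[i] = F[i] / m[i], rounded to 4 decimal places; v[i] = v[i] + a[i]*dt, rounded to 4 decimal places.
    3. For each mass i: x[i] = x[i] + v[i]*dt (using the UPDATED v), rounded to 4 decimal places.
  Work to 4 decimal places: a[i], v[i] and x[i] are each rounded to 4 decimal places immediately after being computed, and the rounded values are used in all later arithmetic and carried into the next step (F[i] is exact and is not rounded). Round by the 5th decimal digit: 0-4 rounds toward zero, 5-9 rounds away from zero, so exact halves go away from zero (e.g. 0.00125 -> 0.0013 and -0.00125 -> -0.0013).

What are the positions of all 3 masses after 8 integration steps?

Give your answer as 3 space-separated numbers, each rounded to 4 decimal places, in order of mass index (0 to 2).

Step 0: x=[6.0000 11.0000 16.0000] v=[0.0000 0.0000 0.0000]
Step 1: x=[5.9800 11.0000 16.0000] v=[-0.2000 0.0000 0.0000]
Step 2: x=[5.9408 10.9996 16.0000] v=[-0.3920 -0.0040 0.0000]
Step 3: x=[5.8840 10.9980 16.0000] v=[-0.5684 -0.0157 -0.0001]
Step 4: x=[5.8118 10.9942 16.0000] v=[-0.7224 -0.0381 -0.0005]
Step 5: x=[5.7270 10.9869 15.9998] v=[-0.8483 -0.0734 -0.0017]
Step 6: x=[5.6328 10.9746 15.9994] v=[-0.9417 -0.1228 -0.0043]
Step 7: x=[5.5328 10.9560 15.9985] v=[-0.9999 -0.1862 -0.0093]
Step 8: x=[5.4306 10.9298 15.9967] v=[-1.0218 -0.2623 -0.0178]

Answer: 5.4306 10.9298 15.9967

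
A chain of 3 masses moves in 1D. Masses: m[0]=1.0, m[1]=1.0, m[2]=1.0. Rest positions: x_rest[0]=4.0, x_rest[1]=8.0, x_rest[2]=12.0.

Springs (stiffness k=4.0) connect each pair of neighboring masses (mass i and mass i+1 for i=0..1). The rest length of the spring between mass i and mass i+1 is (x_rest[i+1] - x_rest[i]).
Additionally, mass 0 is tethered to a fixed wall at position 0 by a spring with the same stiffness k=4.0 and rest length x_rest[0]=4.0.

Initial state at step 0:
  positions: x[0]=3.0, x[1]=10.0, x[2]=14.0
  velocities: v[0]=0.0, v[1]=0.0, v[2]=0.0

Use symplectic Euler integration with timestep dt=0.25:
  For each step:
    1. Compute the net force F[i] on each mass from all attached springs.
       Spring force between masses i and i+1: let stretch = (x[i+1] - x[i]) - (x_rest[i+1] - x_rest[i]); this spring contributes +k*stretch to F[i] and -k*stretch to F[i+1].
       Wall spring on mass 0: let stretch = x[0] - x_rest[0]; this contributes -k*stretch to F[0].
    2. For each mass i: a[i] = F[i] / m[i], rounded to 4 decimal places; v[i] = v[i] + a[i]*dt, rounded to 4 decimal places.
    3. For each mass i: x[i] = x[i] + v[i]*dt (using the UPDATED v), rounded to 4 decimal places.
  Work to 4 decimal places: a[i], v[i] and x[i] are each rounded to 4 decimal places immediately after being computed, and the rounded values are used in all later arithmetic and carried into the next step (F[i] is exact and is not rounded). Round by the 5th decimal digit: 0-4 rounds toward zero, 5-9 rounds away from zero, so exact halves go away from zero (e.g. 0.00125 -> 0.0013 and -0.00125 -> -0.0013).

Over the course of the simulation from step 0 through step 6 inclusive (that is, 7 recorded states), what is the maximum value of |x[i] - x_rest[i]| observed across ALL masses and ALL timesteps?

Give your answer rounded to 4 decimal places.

Step 0: x=[3.0000 10.0000 14.0000] v=[0.0000 0.0000 0.0000]
Step 1: x=[4.0000 9.2500 14.0000] v=[4.0000 -3.0000 0.0000]
Step 2: x=[5.3125 8.3750 13.8125] v=[5.2500 -3.5000 -0.7500]
Step 3: x=[6.0625 8.0938 13.2656] v=[3.0000 -1.1250 -2.1875]
Step 4: x=[5.8047 8.5977 12.4258] v=[-1.0312 2.0155 -3.3593]
Step 5: x=[4.7940 9.3604 11.6290] v=[-4.0429 3.0506 -3.1874]
Step 6: x=[3.7264 9.5486 11.2650] v=[-4.2705 0.7528 -1.4560]
Max displacement = 2.0625

Answer: 2.0625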